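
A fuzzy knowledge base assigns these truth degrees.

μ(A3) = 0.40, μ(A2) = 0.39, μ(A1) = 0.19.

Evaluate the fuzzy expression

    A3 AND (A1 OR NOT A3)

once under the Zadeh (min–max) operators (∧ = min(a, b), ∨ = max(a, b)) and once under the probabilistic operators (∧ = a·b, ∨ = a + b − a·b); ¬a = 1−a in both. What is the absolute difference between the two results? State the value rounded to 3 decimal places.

Under Zadeh (min–max):
  NOT A3 = 1 − 0.40 = 0.60
  A1 OR NOT A3 = max(a, b) on (0.19, 0.60) = 0.60
  A3 AND (A1 OR NOT A3) = min(a, b) on (0.40, 0.60) = 0.40
  → value = 0.4000
Under probabilistic:
  NOT A3 = 1 − 0.4000 = 0.6000
  A1 OR NOT A3 = a + b − a·b on (0.1900, 0.6000) = 0.6760
  A3 AND (A1 OR NOT A3) = a·b on (0.4000, 0.6760) = 0.2704
  → value = 0.2704
|0.4000 − 0.2704| = 0.130

0.130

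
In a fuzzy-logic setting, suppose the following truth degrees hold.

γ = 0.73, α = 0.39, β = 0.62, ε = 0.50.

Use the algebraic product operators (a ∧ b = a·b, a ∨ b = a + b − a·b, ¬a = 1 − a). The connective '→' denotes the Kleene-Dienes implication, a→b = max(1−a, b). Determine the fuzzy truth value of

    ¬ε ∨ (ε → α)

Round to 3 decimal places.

¬ε = 1 − 0.5000 = 0.5000
ε → α  [Kleene-Dienes: max(1−a, b)] with a=0.5000, b=0.3900 → 0.5000
¬ε ∨ (ε → α) = a + b − a·b on (0.5000, 0.5000) = 0.7500

0.750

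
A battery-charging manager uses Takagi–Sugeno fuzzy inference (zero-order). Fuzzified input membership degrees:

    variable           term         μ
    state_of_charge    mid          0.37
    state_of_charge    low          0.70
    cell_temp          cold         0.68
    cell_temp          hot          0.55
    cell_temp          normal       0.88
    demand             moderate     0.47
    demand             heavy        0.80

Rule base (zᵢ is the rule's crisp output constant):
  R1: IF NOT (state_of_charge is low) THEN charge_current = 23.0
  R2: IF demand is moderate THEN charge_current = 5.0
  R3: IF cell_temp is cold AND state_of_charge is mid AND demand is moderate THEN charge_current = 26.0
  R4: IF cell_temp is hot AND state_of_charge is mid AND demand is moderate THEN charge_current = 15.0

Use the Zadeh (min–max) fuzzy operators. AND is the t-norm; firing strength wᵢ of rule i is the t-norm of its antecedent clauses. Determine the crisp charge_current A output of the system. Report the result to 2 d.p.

R1 (z=23.0): ¬low=1−0.70=0.30 → w = 0.30
R2 (z=5.0): moderate=0.47 → w = 0.47
R3 (z=26.0): cold=0.68, mid=0.37, moderate=0.47; AND[min(a, b)] → w = 0.37
R4 (z=15.0): hot=0.55, mid=0.37, moderate=0.47; AND[min(a, b)] → w = 0.37
Weighted average = (0.30·23.0 + 0.47·5.0 + 0.37·26.0 + 0.37·15.0) / (0.30 + 0.47 + 0.37 + 0.37)
  = 24.4200 / 1.5100 = 16.17

16.17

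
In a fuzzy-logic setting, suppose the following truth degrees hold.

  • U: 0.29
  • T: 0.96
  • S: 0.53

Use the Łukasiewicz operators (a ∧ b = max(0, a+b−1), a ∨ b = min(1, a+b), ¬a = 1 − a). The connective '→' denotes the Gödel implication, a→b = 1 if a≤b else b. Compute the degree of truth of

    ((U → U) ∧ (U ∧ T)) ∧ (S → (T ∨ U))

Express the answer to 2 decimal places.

0.25

U → U  [Gödel: 1 if a≤b else b] with a=0.29, b=0.29 → 1.00
U ∧ T = max(0, a+b−1) on (0.29, 0.96) = 0.25
(U → U) ∧ (U ∧ T) = max(0, a+b−1) on (1.00, 0.25) = 0.25
T ∨ U = min(1, a+b) on (0.96, 0.29) = 1.00
S → (T ∨ U)  [Gödel: 1 if a≤b else b] with a=0.53, b=1.00 → 1.00
((U → U) ∧ (U ∧ T)) ∧ (S → (T ∨ U)) = max(0, a+b−1) on (0.25, 1.00) = 0.25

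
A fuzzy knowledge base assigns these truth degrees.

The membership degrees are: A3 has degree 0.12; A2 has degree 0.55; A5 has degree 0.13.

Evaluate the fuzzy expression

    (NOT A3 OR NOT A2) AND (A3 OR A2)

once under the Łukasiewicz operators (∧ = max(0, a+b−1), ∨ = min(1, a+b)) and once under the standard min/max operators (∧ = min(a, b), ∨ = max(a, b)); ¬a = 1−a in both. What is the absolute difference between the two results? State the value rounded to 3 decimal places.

0.120

Under Łukasiewicz:
  NOT A3 = 1 − 0.12 = 0.88
  NOT A2 = 1 − 0.55 = 0.45
  NOT A3 OR NOT A2 = min(1, a+b) on (0.88, 0.45) = 1.00
  A3 OR A2 = min(1, a+b) on (0.12, 0.55) = 0.67
  (NOT A3 OR NOT A2) AND (A3 OR A2) = max(0, a+b−1) on (1.00, 0.67) = 0.67
  → value = 0.6700
Under standard min/max:
  NOT A3 = 1 − 0.12 = 0.88
  NOT A2 = 1 − 0.55 = 0.45
  NOT A3 OR NOT A2 = max(a, b) on (0.88, 0.45) = 0.88
  A3 OR A2 = max(a, b) on (0.12, 0.55) = 0.55
  (NOT A3 OR NOT A2) AND (A3 OR A2) = min(a, b) on (0.88, 0.55) = 0.55
  → value = 0.5500
|0.6700 − 0.5500| = 0.120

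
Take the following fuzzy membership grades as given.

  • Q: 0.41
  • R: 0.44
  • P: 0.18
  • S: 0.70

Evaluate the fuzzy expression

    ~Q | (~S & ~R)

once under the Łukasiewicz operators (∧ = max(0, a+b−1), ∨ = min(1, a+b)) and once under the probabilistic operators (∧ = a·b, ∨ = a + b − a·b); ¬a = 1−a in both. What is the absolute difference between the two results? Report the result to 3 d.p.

0.069

Under Łukasiewicz:
  ~Q = 1 − 0.41 = 0.59
  ~S = 1 − 0.70 = 0.30
  ~R = 1 − 0.44 = 0.56
  ~S & ~R = max(0, a+b−1) on (0.30, 0.56) = 0.00
  ~Q | (~S & ~R) = min(1, a+b) on (0.59, 0.00) = 0.59
  → value = 0.5900
Under probabilistic:
  ~Q = 1 − 0.4100 = 0.5900
  ~S = 1 − 0.7000 = 0.3000
  ~R = 1 − 0.4400 = 0.5600
  ~S & ~R = a·b on (0.3000, 0.5600) = 0.1680
  ~Q | (~S & ~R) = a + b − a·b on (0.5900, 0.1680) = 0.6589
  → value = 0.6589
|0.5900 − 0.6589| = 0.069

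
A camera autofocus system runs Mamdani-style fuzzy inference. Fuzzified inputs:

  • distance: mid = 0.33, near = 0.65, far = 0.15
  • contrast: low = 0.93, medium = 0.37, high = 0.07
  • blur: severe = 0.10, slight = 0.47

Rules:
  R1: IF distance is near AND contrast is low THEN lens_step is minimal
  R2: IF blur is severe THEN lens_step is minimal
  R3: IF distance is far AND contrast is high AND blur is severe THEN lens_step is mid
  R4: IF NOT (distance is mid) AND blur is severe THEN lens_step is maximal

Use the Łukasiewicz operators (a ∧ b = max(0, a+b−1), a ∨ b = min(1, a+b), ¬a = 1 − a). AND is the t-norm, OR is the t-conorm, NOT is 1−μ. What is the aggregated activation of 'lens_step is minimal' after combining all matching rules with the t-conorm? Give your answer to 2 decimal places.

0.68

R1: near=0.65, low=0.93; AND[max(0, a+b−1)] → w = 0.58
R2: severe=0.10 → w = 0.10
R3: far=0.15, high=0.07, severe=0.10; AND[max(0, a+b−1)] → w = 0.00
R4: ¬mid=1−0.33=0.67, severe=0.10; AND[max(0, a+b−1)] → w = 0.00
Rules with consequent 'minimal': {R1, R2} → strengths 0.58, 0.10
Aggregate via t-conorm [min(1, a+b)]: 0.68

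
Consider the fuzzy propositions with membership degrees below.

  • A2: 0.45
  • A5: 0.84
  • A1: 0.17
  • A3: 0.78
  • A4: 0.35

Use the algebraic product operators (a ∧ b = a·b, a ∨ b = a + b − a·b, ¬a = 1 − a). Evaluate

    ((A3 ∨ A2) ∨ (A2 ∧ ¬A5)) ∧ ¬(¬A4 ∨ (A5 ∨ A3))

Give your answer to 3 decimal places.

0.011

A3 ∨ A2 = a + b − a·b on (0.7800, 0.4500) = 0.8790
¬A5 = 1 − 0.8400 = 0.1600
A2 ∧ ¬A5 = a·b on (0.4500, 0.1600) = 0.0720
(A3 ∨ A2) ∨ (A2 ∧ ¬A5) = a + b − a·b on (0.8790, 0.0720) = 0.8877
¬A4 = 1 − 0.3500 = 0.6500
A5 ∨ A3 = a + b − a·b on (0.8400, 0.7800) = 0.9648
¬A4 ∨ (A5 ∨ A3) = a + b − a·b on (0.6500, 0.9648) = 0.9877
¬(¬A4 ∨ (A5 ∨ A3)) = 1 − 0.9877 = 0.0123
((A3 ∨ A2) ∨ (A2 ∧ ¬A5)) ∧ ¬(¬A4 ∨ (A5 ∨ A3)) = a·b on (0.8877, 0.0123) = 0.0109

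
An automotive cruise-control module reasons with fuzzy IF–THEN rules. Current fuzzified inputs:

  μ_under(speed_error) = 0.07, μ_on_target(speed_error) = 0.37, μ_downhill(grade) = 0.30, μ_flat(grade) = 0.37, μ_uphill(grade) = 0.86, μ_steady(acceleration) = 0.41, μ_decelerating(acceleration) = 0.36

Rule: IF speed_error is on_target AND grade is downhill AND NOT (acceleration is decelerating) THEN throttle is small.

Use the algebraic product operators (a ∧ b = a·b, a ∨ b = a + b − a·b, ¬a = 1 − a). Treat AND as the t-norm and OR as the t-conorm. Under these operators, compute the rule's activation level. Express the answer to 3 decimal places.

firing strength: on_target=0.37, downhill=0.30, ¬decelerating=1−0.36=0.64; AND[a·b] → w = 0.0710

0.071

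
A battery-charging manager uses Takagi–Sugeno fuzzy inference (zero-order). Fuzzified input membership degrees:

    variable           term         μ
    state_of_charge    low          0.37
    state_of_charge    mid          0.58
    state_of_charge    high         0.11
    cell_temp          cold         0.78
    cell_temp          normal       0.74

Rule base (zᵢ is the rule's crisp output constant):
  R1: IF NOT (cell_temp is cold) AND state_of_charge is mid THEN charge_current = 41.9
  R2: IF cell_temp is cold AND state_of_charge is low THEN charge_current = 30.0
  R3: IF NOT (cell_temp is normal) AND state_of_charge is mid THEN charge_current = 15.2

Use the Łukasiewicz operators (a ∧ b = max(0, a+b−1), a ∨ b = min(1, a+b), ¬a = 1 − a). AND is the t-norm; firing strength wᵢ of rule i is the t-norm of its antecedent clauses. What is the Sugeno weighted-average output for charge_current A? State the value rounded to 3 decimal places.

30.000

R1 (z=41.9): ¬cold=1−0.78=0.22, mid=0.58; AND[max(0, a+b−1)] → w = 0.00
R2 (z=30.0): cold=0.78, low=0.37; AND[max(0, a+b−1)] → w = 0.15
R3 (z=15.2): ¬normal=1−0.74=0.26, mid=0.58; AND[max(0, a+b−1)] → w = 0.00
Weighted average = (0.00·41.9 + 0.15·30.0 + 0.00·15.2) / (0.00 + 0.15 + 0.00)
  = 4.5000 / 0.1500 = 30.000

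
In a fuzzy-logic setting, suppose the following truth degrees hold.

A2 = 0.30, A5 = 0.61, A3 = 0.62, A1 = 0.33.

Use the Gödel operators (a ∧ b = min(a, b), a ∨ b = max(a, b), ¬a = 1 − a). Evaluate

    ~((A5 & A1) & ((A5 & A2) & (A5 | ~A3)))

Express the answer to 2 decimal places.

A5 & A1 = min(a, b) on (0.61, 0.33) = 0.33
A5 & A2 = min(a, b) on (0.61, 0.30) = 0.30
~A3 = 1 − 0.62 = 0.38
A5 | ~A3 = max(a, b) on (0.61, 0.38) = 0.61
(A5 & A2) & (A5 | ~A3) = min(a, b) on (0.30, 0.61) = 0.30
(A5 & A1) & ((A5 & A2) & (A5 | ~A3)) = min(a, b) on (0.33, 0.30) = 0.30
~((A5 & A1) & ((A5 & A2) & (A5 | ~A3))) = 1 − 0.30 = 0.70

0.70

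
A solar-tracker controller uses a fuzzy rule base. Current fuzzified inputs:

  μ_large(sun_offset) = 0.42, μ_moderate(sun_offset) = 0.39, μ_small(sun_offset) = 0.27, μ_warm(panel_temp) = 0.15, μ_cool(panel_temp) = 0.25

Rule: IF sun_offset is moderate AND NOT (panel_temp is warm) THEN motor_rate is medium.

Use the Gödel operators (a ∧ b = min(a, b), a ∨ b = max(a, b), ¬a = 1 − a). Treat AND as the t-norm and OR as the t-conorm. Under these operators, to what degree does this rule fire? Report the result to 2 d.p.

0.39

firing strength: moderate=0.39, ¬warm=1−0.15=0.85; AND[min(a, b)] → w = 0.39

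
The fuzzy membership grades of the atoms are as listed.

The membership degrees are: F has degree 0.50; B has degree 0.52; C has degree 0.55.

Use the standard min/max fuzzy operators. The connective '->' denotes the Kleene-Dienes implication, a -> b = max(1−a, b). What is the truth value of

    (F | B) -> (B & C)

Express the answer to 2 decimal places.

0.52

F | B = max(a, b) on (0.50, 0.52) = 0.52
B & C = min(a, b) on (0.52, 0.55) = 0.52
(F | B) -> (B & C)  [Kleene-Dienes: max(1−a, b)] with a=0.52, b=0.52 → 0.52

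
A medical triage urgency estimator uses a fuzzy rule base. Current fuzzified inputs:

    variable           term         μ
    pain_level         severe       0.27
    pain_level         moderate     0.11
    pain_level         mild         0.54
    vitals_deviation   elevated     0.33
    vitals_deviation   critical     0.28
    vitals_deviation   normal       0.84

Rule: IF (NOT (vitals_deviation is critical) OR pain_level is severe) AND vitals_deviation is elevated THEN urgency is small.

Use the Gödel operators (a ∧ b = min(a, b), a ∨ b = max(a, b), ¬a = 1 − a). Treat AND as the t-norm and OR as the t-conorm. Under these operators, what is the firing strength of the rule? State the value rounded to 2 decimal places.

firing strength: (¬critical=1−0.28=0.72 OR severe=0.27) = 0.72; AND[min(a, b)] with elevated=0.33 → w = 0.33

0.33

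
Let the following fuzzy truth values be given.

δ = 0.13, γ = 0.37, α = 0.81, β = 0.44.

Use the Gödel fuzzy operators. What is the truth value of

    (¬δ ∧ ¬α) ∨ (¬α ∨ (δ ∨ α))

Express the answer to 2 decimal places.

¬δ = 1 − 0.13 = 0.87
¬α = 1 − 0.81 = 0.19
¬δ ∧ ¬α = min(a, b) on (0.87, 0.19) = 0.19
¬α = 1 − 0.81 = 0.19
δ ∨ α = max(a, b) on (0.13, 0.81) = 0.81
¬α ∨ (δ ∨ α) = max(a, b) on (0.19, 0.81) = 0.81
(¬δ ∧ ¬α) ∨ (¬α ∨ (δ ∨ α)) = max(a, b) on (0.19, 0.81) = 0.81

0.81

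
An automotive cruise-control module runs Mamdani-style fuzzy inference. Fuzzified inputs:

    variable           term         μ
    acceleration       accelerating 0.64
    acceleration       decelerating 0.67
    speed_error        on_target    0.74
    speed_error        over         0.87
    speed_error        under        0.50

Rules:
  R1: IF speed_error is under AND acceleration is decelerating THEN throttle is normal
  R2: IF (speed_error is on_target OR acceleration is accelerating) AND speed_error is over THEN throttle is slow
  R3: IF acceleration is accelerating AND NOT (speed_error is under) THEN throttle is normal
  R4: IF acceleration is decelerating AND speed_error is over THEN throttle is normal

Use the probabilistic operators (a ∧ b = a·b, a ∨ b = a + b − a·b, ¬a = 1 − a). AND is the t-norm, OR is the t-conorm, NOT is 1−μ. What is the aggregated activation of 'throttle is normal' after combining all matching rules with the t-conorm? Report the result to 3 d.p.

0.811

R1: under=0.50, decelerating=0.67; AND[a·b] → w = 0.3350
R2: (on_target=0.74 OR accelerating=0.64) = 0.9064; AND[a·b] with over=0.87 → w = 0.7886
R3: accelerating=0.64, ¬under=1−0.50=0.50; AND[a·b] → w = 0.3200
R4: decelerating=0.67, over=0.87; AND[a·b] → w = 0.5829
Rules with consequent 'normal': {R1, R3, R4} → strengths 0.3350, 0.3200, 0.5829
Aggregate via t-conorm [a + b − a·b]: 0.8114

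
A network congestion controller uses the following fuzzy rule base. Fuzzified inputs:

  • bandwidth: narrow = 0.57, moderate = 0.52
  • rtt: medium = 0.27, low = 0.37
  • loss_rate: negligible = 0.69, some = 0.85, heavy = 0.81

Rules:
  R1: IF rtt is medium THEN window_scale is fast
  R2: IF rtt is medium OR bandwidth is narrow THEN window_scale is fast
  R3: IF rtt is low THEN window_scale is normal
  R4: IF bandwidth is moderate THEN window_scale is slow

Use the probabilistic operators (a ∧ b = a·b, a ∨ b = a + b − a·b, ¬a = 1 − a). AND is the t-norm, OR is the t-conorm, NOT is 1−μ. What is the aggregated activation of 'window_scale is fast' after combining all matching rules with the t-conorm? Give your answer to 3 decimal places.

R1: medium=0.27 → w = 0.2700
R2: medium=0.27, narrow=0.57; OR[a + b − a·b] → w = 0.6861
R3: low=0.37 → w = 0.3700
R4: moderate=0.52 → w = 0.5200
Rules with consequent 'fast': {R1, R2} → strengths 0.2700, 0.6861
Aggregate via t-conorm [a + b − a·b]: 0.7709

0.771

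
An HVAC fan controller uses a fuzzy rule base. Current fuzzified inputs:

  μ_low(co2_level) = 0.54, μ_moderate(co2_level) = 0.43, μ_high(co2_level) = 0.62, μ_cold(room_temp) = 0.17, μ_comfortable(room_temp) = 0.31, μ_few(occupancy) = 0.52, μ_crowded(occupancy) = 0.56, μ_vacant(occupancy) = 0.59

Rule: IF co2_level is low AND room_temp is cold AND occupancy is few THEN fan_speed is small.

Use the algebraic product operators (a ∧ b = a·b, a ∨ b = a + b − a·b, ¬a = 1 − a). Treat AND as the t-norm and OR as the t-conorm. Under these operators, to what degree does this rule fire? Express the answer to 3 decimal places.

0.048

firing strength: low=0.54, cold=0.17, few=0.52; AND[a·b] → w = 0.0477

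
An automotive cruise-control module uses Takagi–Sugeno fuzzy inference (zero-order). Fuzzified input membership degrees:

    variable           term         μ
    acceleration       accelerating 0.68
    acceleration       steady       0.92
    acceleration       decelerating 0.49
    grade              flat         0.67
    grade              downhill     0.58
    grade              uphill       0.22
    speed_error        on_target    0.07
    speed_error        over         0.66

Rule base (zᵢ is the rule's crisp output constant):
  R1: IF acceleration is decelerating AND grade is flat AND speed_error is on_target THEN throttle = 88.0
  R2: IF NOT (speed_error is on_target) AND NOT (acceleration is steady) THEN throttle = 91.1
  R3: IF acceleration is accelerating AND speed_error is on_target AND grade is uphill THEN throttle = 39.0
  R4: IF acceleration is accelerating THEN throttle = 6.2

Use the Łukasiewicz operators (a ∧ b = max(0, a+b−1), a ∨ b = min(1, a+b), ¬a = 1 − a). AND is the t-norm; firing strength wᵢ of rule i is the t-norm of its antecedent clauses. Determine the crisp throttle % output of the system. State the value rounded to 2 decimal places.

7.43

R1 (z=88.0): decelerating=0.49, flat=0.67, on_target=0.07; AND[max(0, a+b−1)] → w = 0.00
R2 (z=91.1): ¬on_target=1−0.07=0.93, ¬steady=1−0.92=0.08; AND[max(0, a+b−1)] → w = 0.01
R3 (z=39.0): accelerating=0.68, on_target=0.07, uphill=0.22; AND[max(0, a+b−1)] → w = 0.00
R4 (z=6.2): accelerating=0.68 → w = 0.68
Weighted average = (0.00·88.0 + 0.01·91.1 + 0.00·39.0 + 0.68·6.2) / (0.00 + 0.01 + 0.00 + 0.68)
  = 5.1270 / 0.6900 = 7.43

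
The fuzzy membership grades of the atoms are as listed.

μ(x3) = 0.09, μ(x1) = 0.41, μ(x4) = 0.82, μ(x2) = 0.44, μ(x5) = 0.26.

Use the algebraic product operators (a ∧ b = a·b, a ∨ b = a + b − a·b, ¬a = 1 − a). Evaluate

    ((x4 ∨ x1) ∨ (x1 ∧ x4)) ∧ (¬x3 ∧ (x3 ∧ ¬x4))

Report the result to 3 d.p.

x4 ∨ x1 = a + b − a·b on (0.8200, 0.4100) = 0.8938
x1 ∧ x4 = a·b on (0.4100, 0.8200) = 0.3362
(x4 ∨ x1) ∨ (x1 ∧ x4) = a + b − a·b on (0.8938, 0.3362) = 0.9295
¬x3 = 1 − 0.0900 = 0.9100
¬x4 = 1 − 0.8200 = 0.1800
x3 ∧ ¬x4 = a·b on (0.0900, 0.1800) = 0.0162
¬x3 ∧ (x3 ∧ ¬x4) = a·b on (0.9100, 0.0162) = 0.0147
((x4 ∨ x1) ∨ (x1 ∧ x4)) ∧ (¬x3 ∧ (x3 ∧ ¬x4)) = a·b on (0.9295, 0.0147) = 0.0137

0.014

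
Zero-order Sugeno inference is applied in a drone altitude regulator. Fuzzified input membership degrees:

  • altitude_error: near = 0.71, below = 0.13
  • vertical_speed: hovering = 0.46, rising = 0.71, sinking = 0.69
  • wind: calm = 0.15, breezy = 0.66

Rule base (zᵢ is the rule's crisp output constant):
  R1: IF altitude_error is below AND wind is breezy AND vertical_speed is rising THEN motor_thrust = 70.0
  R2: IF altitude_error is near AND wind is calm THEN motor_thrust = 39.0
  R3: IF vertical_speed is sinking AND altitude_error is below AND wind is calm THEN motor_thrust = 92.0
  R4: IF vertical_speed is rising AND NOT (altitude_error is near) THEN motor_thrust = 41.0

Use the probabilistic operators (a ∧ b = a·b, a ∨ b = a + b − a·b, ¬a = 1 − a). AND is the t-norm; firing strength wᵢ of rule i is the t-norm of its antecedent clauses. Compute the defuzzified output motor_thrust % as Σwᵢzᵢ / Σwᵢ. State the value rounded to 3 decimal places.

46.791

R1 (z=70.0): below=0.13, breezy=0.66, rising=0.71; AND[a·b] → w = 0.0609
R2 (z=39.0): near=0.71, calm=0.15; AND[a·b] → w = 0.1065
R3 (z=92.0): sinking=0.69, below=0.13, calm=0.15; AND[a·b] → w = 0.0135
R4 (z=41.0): rising=0.71, ¬near=1−0.71=0.29; AND[a·b] → w = 0.2059
Weighted average = (0.0609·70.0 + 0.1065·39.0 + 0.0135·92.0 + 0.2059·41.0) / (0.0609 + 0.1065 + 0.0135 + 0.2059)
  = 18.0975 / 0.3868 = 46.791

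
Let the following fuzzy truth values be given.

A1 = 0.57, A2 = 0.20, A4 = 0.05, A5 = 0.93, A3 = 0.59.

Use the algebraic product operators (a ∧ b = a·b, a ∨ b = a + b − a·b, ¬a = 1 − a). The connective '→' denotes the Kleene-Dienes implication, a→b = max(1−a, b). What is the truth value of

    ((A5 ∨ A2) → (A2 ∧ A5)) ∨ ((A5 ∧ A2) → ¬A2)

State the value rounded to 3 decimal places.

0.849

A5 ∨ A2 = a + b − a·b on (0.9300, 0.2000) = 0.9440
A2 ∧ A5 = a·b on (0.2000, 0.9300) = 0.1860
(A5 ∨ A2) → (A2 ∧ A5)  [Kleene-Dienes: max(1−a, b)] with a=0.9440, b=0.1860 → 0.1860
A5 ∧ A2 = a·b on (0.9300, 0.2000) = 0.1860
¬A2 = 1 − 0.2000 = 0.8000
(A5 ∧ A2) → ¬A2  [Kleene-Dienes: max(1−a, b)] with a=0.1860, b=0.8000 → 0.8140
((A5 ∨ A2) → (A2 ∧ A5)) ∨ ((A5 ∧ A2) → ¬A2) = a + b − a·b on (0.1860, 0.8140) = 0.8486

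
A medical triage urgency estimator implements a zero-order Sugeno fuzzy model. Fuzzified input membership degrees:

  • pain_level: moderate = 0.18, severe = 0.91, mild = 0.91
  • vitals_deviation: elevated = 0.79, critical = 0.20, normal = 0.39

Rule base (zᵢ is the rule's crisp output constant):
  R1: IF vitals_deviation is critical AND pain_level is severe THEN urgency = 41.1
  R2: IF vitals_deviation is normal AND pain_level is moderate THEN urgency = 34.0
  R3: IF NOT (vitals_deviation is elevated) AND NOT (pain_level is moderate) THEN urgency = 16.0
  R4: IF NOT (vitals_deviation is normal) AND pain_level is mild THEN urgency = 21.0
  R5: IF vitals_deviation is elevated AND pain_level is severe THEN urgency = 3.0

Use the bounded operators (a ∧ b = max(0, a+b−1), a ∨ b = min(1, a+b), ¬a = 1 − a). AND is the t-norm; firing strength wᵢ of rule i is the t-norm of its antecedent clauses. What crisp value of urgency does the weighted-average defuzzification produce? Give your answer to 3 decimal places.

R1 (z=41.1): critical=0.20, severe=0.91; AND[max(0, a+b−1)] → w = 0.11
R2 (z=34.0): normal=0.39, moderate=0.18; AND[max(0, a+b−1)] → w = 0.00
R3 (z=16.0): ¬elevated=1−0.79=0.21, ¬moderate=1−0.18=0.82; AND[max(0, a+b−1)] → w = 0.03
R4 (z=21.0): ¬normal=1−0.39=0.61, mild=0.91; AND[max(0, a+b−1)] → w = 0.52
R5 (z=3.0): elevated=0.79, severe=0.91; AND[max(0, a+b−1)] → w = 0.70
Weighted average = (0.11·41.1 + 0.00·34.0 + 0.03·16.0 + 0.52·21.0 + 0.70·3.0) / (0.11 + 0.00 + 0.03 + 0.52 + 0.70)
  = 18.0210 / 1.3600 = 13.251

13.251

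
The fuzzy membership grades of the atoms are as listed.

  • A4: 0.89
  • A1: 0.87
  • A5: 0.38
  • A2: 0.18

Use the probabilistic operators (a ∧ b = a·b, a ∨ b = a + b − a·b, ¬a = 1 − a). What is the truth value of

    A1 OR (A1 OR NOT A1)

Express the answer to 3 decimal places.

0.985

NOT A1 = 1 − 0.8700 = 0.1300
A1 OR NOT A1 = a + b − a·b on (0.8700, 0.1300) = 0.8869
A1 OR (A1 OR NOT A1) = a + b − a·b on (0.8700, 0.8869) = 0.9853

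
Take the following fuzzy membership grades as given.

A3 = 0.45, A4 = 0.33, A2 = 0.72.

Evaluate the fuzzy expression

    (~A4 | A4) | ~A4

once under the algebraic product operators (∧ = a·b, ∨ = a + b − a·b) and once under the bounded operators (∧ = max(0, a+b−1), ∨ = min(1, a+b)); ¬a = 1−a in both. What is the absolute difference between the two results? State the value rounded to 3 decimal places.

0.073

Under algebraic product:
  ~A4 = 1 − 0.3300 = 0.6700
  ~A4 | A4 = a + b − a·b on (0.6700, 0.3300) = 0.7789
  ~A4 = 1 − 0.3300 = 0.6700
  (~A4 | A4) | ~A4 = a + b − a·b on (0.7789, 0.6700) = 0.9270
  → value = 0.9270
Under bounded:
  ~A4 = 1 − 0.33 = 0.67
  ~A4 | A4 = min(1, a+b) on (0.67, 0.33) = 1.00
  ~A4 = 1 − 0.33 = 0.67
  (~A4 | A4) | ~A4 = min(1, a+b) on (1.00, 0.67) = 1.00
  → value = 1.0000
|0.9270 − 1.0000| = 0.073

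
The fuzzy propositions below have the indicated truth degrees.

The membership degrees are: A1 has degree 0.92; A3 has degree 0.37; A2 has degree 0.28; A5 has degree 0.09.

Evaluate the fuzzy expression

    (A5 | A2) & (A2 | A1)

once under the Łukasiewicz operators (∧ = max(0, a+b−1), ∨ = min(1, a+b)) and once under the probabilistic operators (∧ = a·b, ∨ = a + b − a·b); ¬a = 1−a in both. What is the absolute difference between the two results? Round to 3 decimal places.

Under Łukasiewicz:
  A5 | A2 = min(1, a+b) on (0.09, 0.28) = 0.37
  A2 | A1 = min(1, a+b) on (0.28, 0.92) = 1.00
  (A5 | A2) & (A2 | A1) = max(0, a+b−1) on (0.37, 1.00) = 0.37
  → value = 0.3700
Under probabilistic:
  A5 | A2 = a + b − a·b on (0.0900, 0.2800) = 0.3448
  A2 | A1 = a + b − a·b on (0.2800, 0.9200) = 0.9424
  (A5 | A2) & (A2 | A1) = a·b on (0.3448, 0.9424) = 0.3249
  → value = 0.3249
|0.3700 − 0.3249| = 0.045

0.045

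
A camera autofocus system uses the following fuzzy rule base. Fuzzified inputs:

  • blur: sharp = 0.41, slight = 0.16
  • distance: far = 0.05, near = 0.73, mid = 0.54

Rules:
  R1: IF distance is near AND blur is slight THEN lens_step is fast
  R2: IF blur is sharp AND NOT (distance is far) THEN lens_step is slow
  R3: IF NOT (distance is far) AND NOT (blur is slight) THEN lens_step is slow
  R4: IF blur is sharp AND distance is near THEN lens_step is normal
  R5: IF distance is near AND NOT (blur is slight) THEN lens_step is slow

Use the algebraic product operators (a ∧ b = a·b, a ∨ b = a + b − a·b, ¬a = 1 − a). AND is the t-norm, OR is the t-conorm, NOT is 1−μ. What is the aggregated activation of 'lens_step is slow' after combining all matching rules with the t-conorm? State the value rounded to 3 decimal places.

R1: near=0.73, slight=0.16; AND[a·b] → w = 0.1168
R2: sharp=0.41, ¬far=1−0.05=0.95; AND[a·b] → w = 0.3895
R3: ¬far=1−0.05=0.95, ¬slight=1−0.16=0.84; AND[a·b] → w = 0.7980
R4: sharp=0.41, near=0.73; AND[a·b] → w = 0.2993
R5: near=0.73, ¬slight=1−0.16=0.84; AND[a·b] → w = 0.6132
Rules with consequent 'slow': {R2, R3, R5} → strengths 0.3895, 0.7980, 0.6132
Aggregate via t-conorm [a + b − a·b]: 0.9523

0.952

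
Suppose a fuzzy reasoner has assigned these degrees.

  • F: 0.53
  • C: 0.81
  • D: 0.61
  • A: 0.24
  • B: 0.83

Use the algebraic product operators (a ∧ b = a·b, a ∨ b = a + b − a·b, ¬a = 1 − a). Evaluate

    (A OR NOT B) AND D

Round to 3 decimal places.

0.225

NOT B = 1 − 0.8300 = 0.1700
A OR NOT B = a + b − a·b on (0.2400, 0.1700) = 0.3692
(A OR NOT B) AND D = a·b on (0.3692, 0.6100) = 0.2252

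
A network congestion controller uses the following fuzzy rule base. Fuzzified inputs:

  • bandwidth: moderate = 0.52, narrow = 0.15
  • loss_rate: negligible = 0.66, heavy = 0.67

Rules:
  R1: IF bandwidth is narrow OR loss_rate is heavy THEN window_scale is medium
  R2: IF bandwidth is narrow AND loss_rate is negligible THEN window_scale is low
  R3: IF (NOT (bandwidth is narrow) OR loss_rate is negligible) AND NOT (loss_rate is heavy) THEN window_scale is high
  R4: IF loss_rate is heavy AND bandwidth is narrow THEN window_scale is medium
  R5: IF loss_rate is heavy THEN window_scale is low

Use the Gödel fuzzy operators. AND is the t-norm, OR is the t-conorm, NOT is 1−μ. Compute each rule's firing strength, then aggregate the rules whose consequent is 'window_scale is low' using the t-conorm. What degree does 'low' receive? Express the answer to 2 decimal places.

R1: narrow=0.15, heavy=0.67; OR[max(a, b)] → w = 0.67
R2: narrow=0.15, negligible=0.66; AND[min(a, b)] → w = 0.15
R3: (¬narrow=1−0.15=0.85 OR negligible=0.66) = 0.85; AND[min(a, b)] with ¬heavy=1−0.67=0.33 → w = 0.33
R4: heavy=0.67, narrow=0.15; AND[min(a, b)] → w = 0.15
R5: heavy=0.67 → w = 0.67
Rules with consequent 'low': {R2, R5} → strengths 0.15, 0.67
Aggregate via t-conorm [max(a, b)]: 0.67

0.67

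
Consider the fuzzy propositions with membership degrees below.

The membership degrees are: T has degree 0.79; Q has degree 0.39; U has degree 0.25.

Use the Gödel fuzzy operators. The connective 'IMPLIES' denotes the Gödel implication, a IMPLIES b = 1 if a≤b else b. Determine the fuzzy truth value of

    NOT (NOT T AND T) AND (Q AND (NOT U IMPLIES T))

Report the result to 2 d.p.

NOT T = 1 − 0.79 = 0.21
NOT T AND T = min(a, b) on (0.21, 0.79) = 0.21
NOT (NOT T AND T) = 1 − 0.21 = 0.79
NOT U = 1 − 0.25 = 0.75
NOT U IMPLIES T  [Gödel: 1 if a≤b else b] with a=0.75, b=0.79 → 1.00
Q AND (NOT U IMPLIES T) = min(a, b) on (0.39, 1.00) = 0.39
NOT (NOT T AND T) AND (Q AND (NOT U IMPLIES T)) = min(a, b) on (0.79, 0.39) = 0.39

0.39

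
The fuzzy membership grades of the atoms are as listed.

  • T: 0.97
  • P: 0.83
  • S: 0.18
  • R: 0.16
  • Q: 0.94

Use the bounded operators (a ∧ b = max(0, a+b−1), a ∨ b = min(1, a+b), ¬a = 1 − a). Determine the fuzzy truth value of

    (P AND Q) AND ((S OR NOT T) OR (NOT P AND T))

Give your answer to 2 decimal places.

P AND Q = max(0, a+b−1) on (0.83, 0.94) = 0.77
NOT T = 1 − 0.97 = 0.03
S OR NOT T = min(1, a+b) on (0.18, 0.03) = 0.21
NOT P = 1 − 0.83 = 0.17
NOT P AND T = max(0, a+b−1) on (0.17, 0.97) = 0.14
(S OR NOT T) OR (NOT P AND T) = min(1, a+b) on (0.21, 0.14) = 0.35
(P AND Q) AND ((S OR NOT T) OR (NOT P AND T)) = max(0, a+b−1) on (0.77, 0.35) = 0.12

0.12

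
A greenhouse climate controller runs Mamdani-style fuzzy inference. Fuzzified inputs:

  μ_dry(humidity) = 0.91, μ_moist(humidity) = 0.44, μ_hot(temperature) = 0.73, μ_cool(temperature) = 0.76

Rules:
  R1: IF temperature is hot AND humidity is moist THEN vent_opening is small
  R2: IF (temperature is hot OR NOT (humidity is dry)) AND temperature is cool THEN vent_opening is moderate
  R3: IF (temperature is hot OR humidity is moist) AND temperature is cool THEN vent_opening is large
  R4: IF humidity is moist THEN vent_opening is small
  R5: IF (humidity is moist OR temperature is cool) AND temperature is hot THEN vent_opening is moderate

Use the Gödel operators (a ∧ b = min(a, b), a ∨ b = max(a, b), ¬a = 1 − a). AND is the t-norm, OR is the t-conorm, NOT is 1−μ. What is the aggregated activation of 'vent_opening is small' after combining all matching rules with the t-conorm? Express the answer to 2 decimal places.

R1: hot=0.73, moist=0.44; AND[min(a, b)] → w = 0.44
R2: (hot=0.73 OR ¬dry=1−0.91=0.09) = 0.73; AND[min(a, b)] with cool=0.76 → w = 0.73
R3: (hot=0.73 OR moist=0.44) = 0.73; AND[min(a, b)] with cool=0.76 → w = 0.73
R4: moist=0.44 → w = 0.44
R5: (moist=0.44 OR cool=0.76) = 0.76; AND[min(a, b)] with hot=0.73 → w = 0.73
Rules with consequent 'small': {R1, R4} → strengths 0.44, 0.44
Aggregate via t-conorm [max(a, b)]: 0.44

0.44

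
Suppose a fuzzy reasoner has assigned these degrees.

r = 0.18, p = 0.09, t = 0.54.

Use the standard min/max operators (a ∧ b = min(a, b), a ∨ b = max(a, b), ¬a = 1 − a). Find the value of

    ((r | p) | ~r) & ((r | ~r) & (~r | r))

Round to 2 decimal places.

0.82

r | p = max(a, b) on (0.18, 0.09) = 0.18
~r = 1 − 0.18 = 0.82
(r | p) | ~r = max(a, b) on (0.18, 0.82) = 0.82
~r = 1 − 0.18 = 0.82
r | ~r = max(a, b) on (0.18, 0.82) = 0.82
~r = 1 − 0.18 = 0.82
~r | r = max(a, b) on (0.82, 0.18) = 0.82
(r | ~r) & (~r | r) = min(a, b) on (0.82, 0.82) = 0.82
((r | p) | ~r) & ((r | ~r) & (~r | r)) = min(a, b) on (0.82, 0.82) = 0.82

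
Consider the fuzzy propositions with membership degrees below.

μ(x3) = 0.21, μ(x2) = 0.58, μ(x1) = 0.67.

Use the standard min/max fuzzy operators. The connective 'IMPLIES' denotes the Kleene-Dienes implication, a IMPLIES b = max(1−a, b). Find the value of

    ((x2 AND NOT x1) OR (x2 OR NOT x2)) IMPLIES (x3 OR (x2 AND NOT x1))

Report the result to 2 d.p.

0.42

NOT x1 = 1 − 0.67 = 0.33
x2 AND NOT x1 = min(a, b) on (0.58, 0.33) = 0.33
NOT x2 = 1 − 0.58 = 0.42
x2 OR NOT x2 = max(a, b) on (0.58, 0.42) = 0.58
(x2 AND NOT x1) OR (x2 OR NOT x2) = max(a, b) on (0.33, 0.58) = 0.58
NOT x1 = 1 − 0.67 = 0.33
x2 AND NOT x1 = min(a, b) on (0.58, 0.33) = 0.33
x3 OR (x2 AND NOT x1) = max(a, b) on (0.21, 0.33) = 0.33
((x2 AND NOT x1) OR (x2 OR NOT x2)) IMPLIES (x3 OR (x2 AND NOT x1))  [Kleene-Dienes: max(1−a, b)] with a=0.58, b=0.33 → 0.42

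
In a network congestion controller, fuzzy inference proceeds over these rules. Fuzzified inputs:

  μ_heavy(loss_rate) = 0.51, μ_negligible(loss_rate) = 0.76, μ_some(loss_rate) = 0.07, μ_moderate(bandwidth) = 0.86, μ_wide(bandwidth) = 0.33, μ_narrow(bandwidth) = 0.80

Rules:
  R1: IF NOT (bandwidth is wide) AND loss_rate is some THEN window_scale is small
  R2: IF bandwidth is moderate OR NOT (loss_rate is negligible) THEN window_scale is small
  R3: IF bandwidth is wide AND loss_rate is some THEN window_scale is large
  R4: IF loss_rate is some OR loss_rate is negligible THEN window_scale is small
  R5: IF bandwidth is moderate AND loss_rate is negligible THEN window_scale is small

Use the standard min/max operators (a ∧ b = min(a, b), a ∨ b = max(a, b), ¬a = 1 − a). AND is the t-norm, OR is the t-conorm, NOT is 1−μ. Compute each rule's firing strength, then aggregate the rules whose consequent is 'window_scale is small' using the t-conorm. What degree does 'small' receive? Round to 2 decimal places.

R1: ¬wide=1−0.33=0.67, some=0.07; AND[min(a, b)] → w = 0.07
R2: moderate=0.86, ¬negligible=1−0.76=0.24; OR[max(a, b)] → w = 0.86
R3: wide=0.33, some=0.07; AND[min(a, b)] → w = 0.07
R4: some=0.07, negligible=0.76; OR[max(a, b)] → w = 0.76
R5: moderate=0.86, negligible=0.76; AND[min(a, b)] → w = 0.76
Rules with consequent 'small': {R1, R2, R4, R5} → strengths 0.07, 0.86, 0.76, 0.76
Aggregate via t-conorm [max(a, b)]: 0.86

0.86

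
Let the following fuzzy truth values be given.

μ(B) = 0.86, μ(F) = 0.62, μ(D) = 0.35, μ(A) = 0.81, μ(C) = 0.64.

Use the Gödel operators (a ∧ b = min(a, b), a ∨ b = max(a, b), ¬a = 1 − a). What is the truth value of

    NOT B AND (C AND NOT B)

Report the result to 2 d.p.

NOT B = 1 − 0.86 = 0.14
NOT B = 1 − 0.86 = 0.14
C AND NOT B = min(a, b) on (0.64, 0.14) = 0.14
NOT B AND (C AND NOT B) = min(a, b) on (0.14, 0.14) = 0.14

0.14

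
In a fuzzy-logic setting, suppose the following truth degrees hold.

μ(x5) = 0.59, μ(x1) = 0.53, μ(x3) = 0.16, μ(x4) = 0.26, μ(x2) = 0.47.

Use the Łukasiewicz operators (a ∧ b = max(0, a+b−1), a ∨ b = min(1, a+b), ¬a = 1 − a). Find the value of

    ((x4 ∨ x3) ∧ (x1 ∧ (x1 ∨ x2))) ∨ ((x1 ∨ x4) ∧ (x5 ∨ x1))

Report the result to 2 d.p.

x4 ∨ x3 = min(1, a+b) on (0.26, 0.16) = 0.42
x1 ∨ x2 = min(1, a+b) on (0.53, 0.47) = 1.00
x1 ∧ (x1 ∨ x2) = max(0, a+b−1) on (0.53, 1.00) = 0.53
(x4 ∨ x3) ∧ (x1 ∧ (x1 ∨ x2)) = max(0, a+b−1) on (0.42, 0.53) = 0.00
x1 ∨ x4 = min(1, a+b) on (0.53, 0.26) = 0.79
x5 ∨ x1 = min(1, a+b) on (0.59, 0.53) = 1.00
(x1 ∨ x4) ∧ (x5 ∨ x1) = max(0, a+b−1) on (0.79, 1.00) = 0.79
((x4 ∨ x3) ∧ (x1 ∧ (x1 ∨ x2))) ∨ ((x1 ∨ x4) ∧ (x5 ∨ x1)) = min(1, a+b) on (0.00, 0.79) = 0.79

0.79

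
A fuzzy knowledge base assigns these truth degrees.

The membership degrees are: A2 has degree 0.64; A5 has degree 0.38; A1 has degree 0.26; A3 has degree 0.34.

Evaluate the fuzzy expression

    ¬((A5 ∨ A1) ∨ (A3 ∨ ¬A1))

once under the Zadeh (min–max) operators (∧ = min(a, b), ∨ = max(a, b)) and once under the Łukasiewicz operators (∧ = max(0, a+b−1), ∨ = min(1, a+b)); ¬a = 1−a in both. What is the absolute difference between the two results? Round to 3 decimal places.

Under Zadeh (min–max):
  A5 ∨ A1 = max(a, b) on (0.38, 0.26) = 0.38
  ¬A1 = 1 − 0.26 = 0.74
  A3 ∨ ¬A1 = max(a, b) on (0.34, 0.74) = 0.74
  (A5 ∨ A1) ∨ (A3 ∨ ¬A1) = max(a, b) on (0.38, 0.74) = 0.74
  ¬((A5 ∨ A1) ∨ (A3 ∨ ¬A1)) = 1 − 0.74 = 0.26
  → value = 0.2600
Under Łukasiewicz:
  A5 ∨ A1 = min(1, a+b) on (0.38, 0.26) = 0.64
  ¬A1 = 1 − 0.26 = 0.74
  A3 ∨ ¬A1 = min(1, a+b) on (0.34, 0.74) = 1.00
  (A5 ∨ A1) ∨ (A3 ∨ ¬A1) = min(1, a+b) on (0.64, 1.00) = 1.00
  ¬((A5 ∨ A1) ∨ (A3 ∨ ¬A1)) = 1 − 1.00 = 0.00
  → value = 0.0000
|0.2600 − 0.0000| = 0.260

0.260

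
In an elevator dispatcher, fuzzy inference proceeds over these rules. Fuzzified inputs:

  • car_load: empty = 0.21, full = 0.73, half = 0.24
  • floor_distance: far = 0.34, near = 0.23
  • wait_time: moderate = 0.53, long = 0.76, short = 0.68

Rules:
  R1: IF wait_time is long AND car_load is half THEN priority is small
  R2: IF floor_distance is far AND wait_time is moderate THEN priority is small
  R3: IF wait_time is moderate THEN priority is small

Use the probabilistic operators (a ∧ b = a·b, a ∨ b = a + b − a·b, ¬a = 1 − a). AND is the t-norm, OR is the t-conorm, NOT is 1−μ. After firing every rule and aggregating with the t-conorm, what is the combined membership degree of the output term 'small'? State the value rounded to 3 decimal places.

0.685

R1: long=0.76, half=0.24; AND[a·b] → w = 0.1824
R2: far=0.34, moderate=0.53; AND[a·b] → w = 0.1802
R3: moderate=0.53 → w = 0.5300
Rules with consequent 'small': {R1, R2, R3} → strengths 0.1824, 0.1802, 0.5300
Aggregate via t-conorm [a + b − a·b]: 0.6850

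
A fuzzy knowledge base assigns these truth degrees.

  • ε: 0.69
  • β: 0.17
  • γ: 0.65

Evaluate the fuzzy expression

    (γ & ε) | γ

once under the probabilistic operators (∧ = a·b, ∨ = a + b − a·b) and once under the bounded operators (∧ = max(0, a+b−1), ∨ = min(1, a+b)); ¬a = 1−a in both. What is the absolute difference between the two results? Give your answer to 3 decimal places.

0.183

Under probabilistic:
  γ & ε = a·b on (0.6500, 0.6900) = 0.4485
  (γ & ε) | γ = a + b − a·b on (0.4485, 0.6500) = 0.8070
  → value = 0.8070
Under bounded:
  γ & ε = max(0, a+b−1) on (0.65, 0.69) = 0.34
  (γ & ε) | γ = min(1, a+b) on (0.34, 0.65) = 0.99
  → value = 0.9900
|0.8070 − 0.9900| = 0.183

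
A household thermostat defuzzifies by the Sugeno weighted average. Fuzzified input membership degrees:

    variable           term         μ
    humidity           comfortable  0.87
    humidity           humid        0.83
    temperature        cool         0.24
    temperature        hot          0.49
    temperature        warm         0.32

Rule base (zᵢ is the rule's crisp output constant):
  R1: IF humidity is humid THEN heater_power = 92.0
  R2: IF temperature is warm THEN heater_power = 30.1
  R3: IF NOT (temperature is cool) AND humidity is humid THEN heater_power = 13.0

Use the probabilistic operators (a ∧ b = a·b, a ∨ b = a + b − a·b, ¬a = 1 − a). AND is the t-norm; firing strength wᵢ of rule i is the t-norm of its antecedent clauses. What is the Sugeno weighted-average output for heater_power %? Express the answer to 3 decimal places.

52.893

R1 (z=92.0): humid=0.83 → w = 0.8300
R2 (z=30.1): warm=0.32 → w = 0.3200
R3 (z=13.0): ¬cool=1−0.24=0.76, humid=0.83; AND[a·b] → w = 0.6308
Weighted average = (0.8300·92.0 + 0.3200·30.1 + 0.6308·13.0) / (0.8300 + 0.3200 + 0.6308)
  = 94.1924 / 1.7808 = 52.893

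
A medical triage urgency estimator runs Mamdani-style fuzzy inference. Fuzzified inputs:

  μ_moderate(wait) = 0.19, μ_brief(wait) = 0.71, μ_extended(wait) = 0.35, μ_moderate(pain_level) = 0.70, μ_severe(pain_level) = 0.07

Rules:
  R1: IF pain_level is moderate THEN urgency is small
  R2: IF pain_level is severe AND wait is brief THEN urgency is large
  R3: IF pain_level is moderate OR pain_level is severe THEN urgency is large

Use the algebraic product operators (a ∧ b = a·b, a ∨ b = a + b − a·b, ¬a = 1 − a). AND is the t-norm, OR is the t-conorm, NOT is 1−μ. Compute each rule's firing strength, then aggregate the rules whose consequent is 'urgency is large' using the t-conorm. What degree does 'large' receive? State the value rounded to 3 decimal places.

0.735

R1: moderate=0.70 → w = 0.7000
R2: severe=0.07, brief=0.71; AND[a·b] → w = 0.0497
R3: moderate=0.70, severe=0.07; OR[a + b − a·b] → w = 0.7210
Rules with consequent 'large': {R2, R3} → strengths 0.0497, 0.7210
Aggregate via t-conorm [a + b − a·b]: 0.7349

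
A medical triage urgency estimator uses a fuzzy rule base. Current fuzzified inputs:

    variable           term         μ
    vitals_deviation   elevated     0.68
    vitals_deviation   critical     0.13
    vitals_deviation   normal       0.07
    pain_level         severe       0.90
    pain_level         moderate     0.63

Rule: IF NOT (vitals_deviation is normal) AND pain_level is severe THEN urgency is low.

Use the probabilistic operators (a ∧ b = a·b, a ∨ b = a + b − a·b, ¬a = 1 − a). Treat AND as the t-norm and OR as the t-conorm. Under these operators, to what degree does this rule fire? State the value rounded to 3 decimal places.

0.837

firing strength: ¬normal=1−0.07=0.93, severe=0.90; AND[a·b] → w = 0.8370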